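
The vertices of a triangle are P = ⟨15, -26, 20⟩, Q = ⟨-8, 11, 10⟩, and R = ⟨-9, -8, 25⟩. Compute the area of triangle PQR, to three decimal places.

PQ = (-23, 37, -10),  PR = (-24, 18, 5)
i: 37·5 - (-10)·18 = 185 - (-180) = 365
j: (-10)·(-24) - (-23)·5 = 240 - (-115) = 355
k: (-23)·18 - 37·(-24) = -414 - (-888) = 474
PQ × PR = (365, 355, 474)
|PQ × PR| = √483926 ≈ 695.6479
area = ½ · 695.6479 ≈ 347.824

347.824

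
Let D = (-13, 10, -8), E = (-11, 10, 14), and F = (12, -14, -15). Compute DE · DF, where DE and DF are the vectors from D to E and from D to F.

DE = E − D = (2, 0, 22)
DF = F − D = (25, -24, -7)
DE · DF = 2·25 + 0·(-24) + 22·(-7) = 50 + 0 - 154 = -104

-104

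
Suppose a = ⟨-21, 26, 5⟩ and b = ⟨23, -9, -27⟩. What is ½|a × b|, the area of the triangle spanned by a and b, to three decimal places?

448.117

i: 26·(-27) - 5·(-9) = -702 - (-45) = -657
j: 5·23 - (-21)·(-27) = 115 - 567 = -452
k: (-21)·(-9) - 26·23 = 189 - 598 = -409
a × b = (-657, -452, -409)
|a × b| = √((-657)² + (-452)² + (-409)²) = √803234 ≈ 896.2332
area = ½ · 896.2332 ≈ 448.117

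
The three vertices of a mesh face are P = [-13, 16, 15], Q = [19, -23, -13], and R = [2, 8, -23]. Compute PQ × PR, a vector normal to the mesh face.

PQ = (32, -39, -28)
PR = (15, -8, -38)
i: (-39)·(-38) - (-28)·(-8) = 1482 - 224 = 1258
j: (-28)·15 - 32·(-38) = -420 - (-1216) = 796
k: 32·(-8) - (-39)·15 = -256 - (-585) = 329
PQ × PR = (1258, 796, 329)

(1258, 796, 329)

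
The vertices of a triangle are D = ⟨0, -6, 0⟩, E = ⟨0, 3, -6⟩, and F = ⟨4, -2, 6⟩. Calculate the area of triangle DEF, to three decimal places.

44.598

DE = (0, 9, -6),  DF = (4, 4, 6)
i: 9·6 - (-6)·4 = 54 - (-24) = 78
j: (-6)·4 - 0·6 = -24 - 0 = -24
k: 0·4 - 9·4 = 0 - 36 = -36
DE × DF = (78, -24, -36)
|DE × DF| = √7956 ≈ 89.1964
area = ½ · 89.1964 ≈ 44.598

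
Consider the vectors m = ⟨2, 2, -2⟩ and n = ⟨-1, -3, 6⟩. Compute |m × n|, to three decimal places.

i: 2·6 - (-2)·(-3) = 12 - 6 = 6
j: (-2)·(-1) - 2·6 = 2 - 12 = -10
k: 2·(-3) - 2·(-1) = -6 - (-2) = -4
m × n = (6, -10, -4)
|m × n| = √(6² + (-10)² + (-4)²) = √152 ≈ 12.3288

12.329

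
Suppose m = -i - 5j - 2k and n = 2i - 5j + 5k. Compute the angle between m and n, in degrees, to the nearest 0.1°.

71.2

m · n = (-1)·2 + (-5)·(-5) + (-2)·5 = -2 + 25 - 10 = 13
|m|² = 1 + 25 + 4 = 30,  |m| = √30 ≈ 5.477226
|n|² = 4 + 25 + 25 = 54,  |n| = √54 ≈ 7.348469
cos θ = 13 / (5.477226 · 7.348469) ≈ 0.32299
θ = arccos(0.32299) ≈ 71.2°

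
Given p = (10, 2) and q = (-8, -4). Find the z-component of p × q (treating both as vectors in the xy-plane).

-24

10·(-4) - 2·(-8) = -40 - (-16) = -24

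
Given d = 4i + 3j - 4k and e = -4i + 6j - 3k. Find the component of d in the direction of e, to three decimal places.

1.793

d · e = 4·(-4) + 3·6 + (-4)·(-3) = -16 + 18 + 12 = 14
|e| = √(16 + 36 + 9) = √61 ≈ 7.8102
comp_e d = 14 / √61 ≈ 1.793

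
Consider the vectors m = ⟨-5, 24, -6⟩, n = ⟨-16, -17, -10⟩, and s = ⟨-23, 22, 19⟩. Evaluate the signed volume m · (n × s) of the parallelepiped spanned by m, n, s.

17789

n × s:
i: (-17)·19 - (-10)·22 = -323 - (-220) = -103
j: (-10)·(-23) - (-16)·19 = 230 - (-304) = 534
k: (-16)·22 - (-17)·(-23) = -352 - 391 = -743
n × s = (-103, 534, -743)
m · (n × s) = (-5)·(-103) + 24·534 + (-6)·(-743) = 515 + 12816 + 4458 = 17789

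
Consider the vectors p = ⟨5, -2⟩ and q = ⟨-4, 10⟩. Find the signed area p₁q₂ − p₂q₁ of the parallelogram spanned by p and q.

5·10 - (-2)·(-4) = 50 - 8 = 42

42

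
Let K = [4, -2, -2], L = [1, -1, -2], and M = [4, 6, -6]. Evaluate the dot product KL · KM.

KL = L − K = (-3, 1, 0)
KM = M − K = (0, 8, -4)
KL · KM = (-3)·0 + 1·8 + 0·(-4) = 0 + 8 + 0 = 8

8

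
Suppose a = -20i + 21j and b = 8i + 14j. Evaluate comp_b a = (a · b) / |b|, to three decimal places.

8.310

a · b = (-20)·8 + 21·14 = -160 + 294 = 134
|b| = √(64 + 196) = √260 ≈ 16.1245
comp_b a = 134 / √260 ≈ 8.310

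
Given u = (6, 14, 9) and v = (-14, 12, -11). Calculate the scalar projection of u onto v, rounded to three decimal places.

u · v = 6·(-14) + 14·12 + 9·(-11) = -84 + 168 - 99 = -15
|v| = √(196 + 144 + 121) = √461 ≈ 21.4709
comp_v u = -15 / √461 ≈ -0.699

-0.699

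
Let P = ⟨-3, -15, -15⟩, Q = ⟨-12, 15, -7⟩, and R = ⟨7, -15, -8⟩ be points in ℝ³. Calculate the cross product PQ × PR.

(210, 143, -300)

PQ = (-9, 30, 8)
PR = (10, 0, 7)
i: 30·7 - 8·0 = 210 - 0 = 210
j: 8·10 - (-9)·7 = 80 - (-63) = 143
k: (-9)·0 - 30·10 = 0 - 300 = -300
PQ × PR = (210, 143, -300)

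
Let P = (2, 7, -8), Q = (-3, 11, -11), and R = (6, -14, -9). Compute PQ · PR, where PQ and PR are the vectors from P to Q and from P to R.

PQ = Q − P = (-5, 4, -3)
PR = R − P = (4, -21, -1)
PQ · PR = (-5)·4 + 4·(-21) + (-3)·(-1) = -20 - 84 + 3 = -101

-101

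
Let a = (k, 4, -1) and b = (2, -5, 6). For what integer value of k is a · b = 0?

13

a · b = k·2 + 4·(-5) + (-1)·6 = -26 + 2k
Set equal to 0: 2k = 26, so k = 13.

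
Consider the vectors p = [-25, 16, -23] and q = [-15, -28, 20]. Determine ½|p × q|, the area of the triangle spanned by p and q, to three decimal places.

652.419

i: 16·20 - (-23)·(-28) = 320 - 644 = -324
j: (-23)·(-15) - (-25)·20 = 345 - (-500) = 845
k: (-25)·(-28) - 16·(-15) = 700 - (-240) = 940
p × q = (-324, 845, 940)
|p × q| = √((-324)² + 845² + 940²) = √1702601 ≈ 1304.8375
area = ½ · 1304.8375 ≈ 652.419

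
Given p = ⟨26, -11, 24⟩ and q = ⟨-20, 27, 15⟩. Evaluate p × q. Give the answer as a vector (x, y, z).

(-813, -870, 482)

i: (-11)·15 - 24·27 = -165 - 648 = -813
j: 24·(-20) - 26·15 = -480 - 390 = -870
k: 26·27 - (-11)·(-20) = 702 - 220 = 482
p × q = (-813, -870, 482)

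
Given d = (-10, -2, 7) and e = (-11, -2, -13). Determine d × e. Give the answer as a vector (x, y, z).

i: (-2)·(-13) - 7·(-2) = 26 - (-14) = 40
j: 7·(-11) - (-10)·(-13) = -77 - 130 = -207
k: (-10)·(-2) - (-2)·(-11) = 20 - 22 = -2
d × e = (40, -207, -2)

(40, -207, -2)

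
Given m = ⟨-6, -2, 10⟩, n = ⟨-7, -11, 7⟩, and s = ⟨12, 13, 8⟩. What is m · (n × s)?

1204

n × s:
i: (-11)·8 - 7·13 = -88 - 91 = -179
j: 7·12 - (-7)·8 = 84 - (-56) = 140
k: (-7)·13 - (-11)·12 = -91 - (-132) = 41
n × s = (-179, 140, 41)
m · (n × s) = (-6)·(-179) + (-2)·140 + 10·41 = 1074 - 280 + 410 = 1204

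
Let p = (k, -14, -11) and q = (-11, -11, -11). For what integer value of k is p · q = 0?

p · q = k·(-11) + (-14)·(-11) + (-11)·(-11) = 275 - 11k
Set equal to 0: -11k = -275, so k = 25.

25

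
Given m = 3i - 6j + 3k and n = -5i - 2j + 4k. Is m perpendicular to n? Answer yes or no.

no

m · n = 3·(-5) + (-6)·(-2) + 3·4 = -15 + 12 + 12 = 9
Nonzero, so the vectors are not orthogonal.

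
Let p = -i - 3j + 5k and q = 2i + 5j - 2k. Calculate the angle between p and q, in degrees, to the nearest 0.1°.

p · q = (-1)·2 + (-3)·5 + 5·(-2) = -2 - 15 - 10 = -27
|p|² = 1 + 9 + 25 = 35,  |p| = √35 ≈ 5.916080
|q|² = 4 + 25 + 4 = 33,  |q| = √33 ≈ 5.744563
cos θ = -27 / (5.916080 · 5.744563) ≈ -0.79446
θ = arccos(-0.79446) ≈ 142.6°

142.6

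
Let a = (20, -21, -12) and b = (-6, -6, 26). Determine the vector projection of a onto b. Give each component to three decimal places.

(2.455, 2.455, -10.636)

a · b = 20·(-6) + (-21)·(-6) + (-12)·26 = -120 + 126 - 312 = -306
|b|² = 36 + 36 + 676 = 748
proj_b a = (-306/748) · (-6, -6, 26) ≈ (2.455, 2.455, -10.636)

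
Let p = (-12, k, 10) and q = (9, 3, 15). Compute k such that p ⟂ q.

p · q = (-12)·9 + k·3 + 10·15 = 42 + 3k
Set equal to 0: 3k = -42, so k = -14.

-14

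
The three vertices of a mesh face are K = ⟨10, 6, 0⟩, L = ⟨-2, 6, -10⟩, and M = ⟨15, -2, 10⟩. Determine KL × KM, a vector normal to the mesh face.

KL = (-12, 0, -10)
KM = (5, -8, 10)
i: 0·10 - (-10)·(-8) = 0 - 80 = -80
j: (-10)·5 - (-12)·10 = -50 - (-120) = 70
k: (-12)·(-8) - 0·5 = 96 - 0 = 96
KL × KM = (-80, 70, 96)

(-80, 70, 96)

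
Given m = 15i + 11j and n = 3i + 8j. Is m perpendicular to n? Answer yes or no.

m · n = 15·3 + 11·8 = 45 + 88 = 133
Nonzero, so the vectors are not orthogonal.

no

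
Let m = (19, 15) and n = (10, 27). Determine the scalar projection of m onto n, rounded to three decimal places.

20.665

m · n = 19·10 + 15·27 = 190 + 405 = 595
|n| = √(100 + 729) = √829 ≈ 28.7924
comp_n m = 595 / √829 ≈ 20.665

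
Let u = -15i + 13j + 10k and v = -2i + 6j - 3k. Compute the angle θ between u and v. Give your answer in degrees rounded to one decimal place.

u · v = (-15)·(-2) + 13·6 + 10·(-3) = 30 + 78 - 30 = 78
|u|² = 225 + 169 + 100 = 494,  |u| = √494 ≈ 22.226111
|v|² = 4 + 36 + 9 = 49,  |v| = √49 ≈ 7.000000
cos θ = 78 / (22.226111 · 7.000000) ≈ 0.50134
θ = arccos(0.50134) ≈ 59.9°

59.9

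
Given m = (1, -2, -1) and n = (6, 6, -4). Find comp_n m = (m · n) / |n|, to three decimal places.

m · n = 1·6 + (-2)·6 + (-1)·(-4) = 6 - 12 + 4 = -2
|n| = √(36 + 36 + 16) = √88 ≈ 9.3808
comp_n m = -2 / √88 ≈ -0.213

-0.213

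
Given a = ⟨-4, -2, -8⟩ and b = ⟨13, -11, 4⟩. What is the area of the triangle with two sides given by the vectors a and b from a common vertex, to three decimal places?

i: (-2)·4 - (-8)·(-11) = -8 - 88 = -96
j: (-8)·13 - (-4)·4 = -104 - (-16) = -88
k: (-4)·(-11) - (-2)·13 = 44 - (-26) = 70
a × b = (-96, -88, 70)
|a × b| = √((-96)² + (-88)² + 70²) = √21860 ≈ 147.8513
area = ½ · 147.8513 ≈ 73.926

73.926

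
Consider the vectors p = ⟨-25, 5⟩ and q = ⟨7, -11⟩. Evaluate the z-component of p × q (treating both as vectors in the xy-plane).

240

(-25)·(-11) - 5·7 = 275 - 35 = 240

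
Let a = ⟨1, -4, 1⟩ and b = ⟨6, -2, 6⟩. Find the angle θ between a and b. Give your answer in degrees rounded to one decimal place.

57.3

a · b = 1·6 + (-4)·(-2) + 1·6 = 6 + 8 + 6 = 20
|a|² = 1 + 16 + 1 = 18,  |a| = √18 ≈ 4.242641
|b|² = 36 + 4 + 36 = 76,  |b| = √76 ≈ 8.717798
cos θ = 20 / (4.242641 · 8.717798) ≈ 0.54074
θ = arccos(0.54074) ≈ 57.3°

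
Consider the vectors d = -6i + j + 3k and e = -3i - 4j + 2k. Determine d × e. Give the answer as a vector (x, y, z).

i: 1·2 - 3·(-4) = 2 - (-12) = 14
j: 3·(-3) - (-6)·2 = -9 - (-12) = 3
k: (-6)·(-4) - 1·(-3) = 24 - (-3) = 27
d × e = (14, 3, 27)

(14, 3, 27)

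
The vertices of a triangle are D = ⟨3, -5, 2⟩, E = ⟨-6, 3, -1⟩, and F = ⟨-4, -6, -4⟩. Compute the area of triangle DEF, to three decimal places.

44.483

DE = (-9, 8, -3),  DF = (-7, -1, -6)
i: 8·(-6) - (-3)·(-1) = -48 - 3 = -51
j: (-3)·(-7) - (-9)·(-6) = 21 - 54 = -33
k: (-9)·(-1) - 8·(-7) = 9 - (-56) = 65
DE × DF = (-51, -33, 65)
|DE × DF| = √7915 ≈ 88.9663
area = ½ · 88.9663 ≈ 44.483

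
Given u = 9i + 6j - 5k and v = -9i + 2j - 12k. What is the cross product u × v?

(-62, 153, 72)

i: 6·(-12) - (-5)·2 = -72 - (-10) = -62
j: (-5)·(-9) - 9·(-12) = 45 - (-108) = 153
k: 9·2 - 6·(-9) = 18 - (-54) = 72
u × v = (-62, 153, 72)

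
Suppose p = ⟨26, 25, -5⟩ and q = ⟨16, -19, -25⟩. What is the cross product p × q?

i: 25·(-25) - (-5)·(-19) = -625 - 95 = -720
j: (-5)·16 - 26·(-25) = -80 - (-650) = 570
k: 26·(-19) - 25·16 = -494 - 400 = -894
p × q = (-720, 570, -894)

(-720, 570, -894)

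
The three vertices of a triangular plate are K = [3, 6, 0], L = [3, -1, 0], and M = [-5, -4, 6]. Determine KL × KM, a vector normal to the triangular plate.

(-42, 0, -56)

KL = (0, -7, 0)
KM = (-8, -10, 6)
i: (-7)·6 - 0·(-10) = -42 - 0 = -42
j: 0·(-8) - 0·6 = 0 - 0 = 0
k: 0·(-10) - (-7)·(-8) = 0 - 56 = -56
KL × KM = (-42, 0, -56)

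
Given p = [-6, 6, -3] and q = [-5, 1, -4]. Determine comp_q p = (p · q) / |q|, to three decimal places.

7.407

p · q = (-6)·(-5) + 6·1 + (-3)·(-4) = 30 + 6 + 12 = 48
|q| = √(25 + 1 + 16) = √42 ≈ 6.4807
comp_q p = 48 / √42 ≈ 7.407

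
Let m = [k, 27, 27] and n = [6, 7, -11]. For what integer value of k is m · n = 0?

m · n = k·6 + 27·7 + 27·(-11) = -108 + 6k
Set equal to 0: 6k = 108, so k = 18.

18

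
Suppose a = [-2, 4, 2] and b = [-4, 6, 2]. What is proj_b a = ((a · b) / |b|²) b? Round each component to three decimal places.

a · b = (-2)·(-4) + 4·6 + 2·2 = 8 + 24 + 4 = 36
|b|² = 16 + 36 + 4 = 56
proj_b a = (36/56) · (-4, 6, 2) ≈ (-2.571, 3.857, 1.286)

(-2.571, 3.857, 1.286)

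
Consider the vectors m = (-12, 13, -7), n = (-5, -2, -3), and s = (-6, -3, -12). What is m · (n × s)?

-747

n × s:
i: (-2)·(-12) - (-3)·(-3) = 24 - 9 = 15
j: (-3)·(-6) - (-5)·(-12) = 18 - 60 = -42
k: (-5)·(-3) - (-2)·(-6) = 15 - 12 = 3
n × s = (15, -42, 3)
m · (n × s) = (-12)·15 + 13·(-42) + (-7)·3 = -180 - 546 - 21 = -747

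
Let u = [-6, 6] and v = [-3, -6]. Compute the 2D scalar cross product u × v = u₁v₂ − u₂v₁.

(-6)·(-6) - 6·(-3) = 36 - (-18) = 54

54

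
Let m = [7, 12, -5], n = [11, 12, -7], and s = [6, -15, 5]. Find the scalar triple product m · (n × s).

n × s:
i: 12·5 - (-7)·(-15) = 60 - 105 = -45
j: (-7)·6 - 11·5 = -42 - 55 = -97
k: 11·(-15) - 12·6 = -165 - 72 = -237
n × s = (-45, -97, -237)
m · (n × s) = 7·(-45) + 12·(-97) + (-5)·(-237) = -315 - 1164 + 1185 = -294

-294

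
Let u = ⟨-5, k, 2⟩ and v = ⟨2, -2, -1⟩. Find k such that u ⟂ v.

-6

u · v = (-5)·2 + k·(-2) + 2·(-1) = -12 - 2k
Set equal to 0: -2k = 12, so k = -6.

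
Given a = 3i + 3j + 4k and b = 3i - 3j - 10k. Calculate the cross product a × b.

(-18, 42, -18)

i: 3·(-10) - 4·(-3) = -30 - (-12) = -18
j: 4·3 - 3·(-10) = 12 - (-30) = 42
k: 3·(-3) - 3·3 = -9 - 9 = -18
a × b = (-18, 42, -18)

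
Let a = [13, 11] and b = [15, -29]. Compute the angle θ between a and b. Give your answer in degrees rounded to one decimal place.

a · b = 13·15 + 11·(-29) = 195 - 319 = -124
|a|² = 169 + 121 = 290,  |a| = √290 ≈ 17.029386
|b|² = 225 + 841 = 1066,  |b| = √1066 ≈ 32.649655
cos θ = -124 / (17.029386 · 32.649655) ≈ -0.22302
θ = arccos(-0.22302) ≈ 102.9°

102.9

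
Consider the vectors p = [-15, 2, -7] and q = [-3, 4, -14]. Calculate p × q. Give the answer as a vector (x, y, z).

i: 2·(-14) - (-7)·4 = -28 - (-28) = 0
j: (-7)·(-3) - (-15)·(-14) = 21 - 210 = -189
k: (-15)·4 - 2·(-3) = -60 - (-6) = -54
p × q = (0, -189, -54)

(0, -189, -54)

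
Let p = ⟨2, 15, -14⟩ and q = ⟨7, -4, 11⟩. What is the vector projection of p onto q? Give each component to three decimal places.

p · q = 2·7 + 15·(-4) + (-14)·11 = 14 - 60 - 154 = -200
|q|² = 49 + 16 + 121 = 186
proj_q p = (-200/186) · (7, -4, 11) ≈ (-7.527, 4.301, -11.828)

(-7.527, 4.301, -11.828)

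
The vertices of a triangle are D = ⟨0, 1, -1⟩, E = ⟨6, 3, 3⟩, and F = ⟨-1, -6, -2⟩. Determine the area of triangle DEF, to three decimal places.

23.875

DE = (6, 2, 4),  DF = (-1, -7, -1)
i: 2·(-1) - 4·(-7) = -2 - (-28) = 26
j: 4·(-1) - 6·(-1) = -4 - (-6) = 2
k: 6·(-7) - 2·(-1) = -42 - (-2) = -40
DE × DF = (26, 2, -40)
|DE × DF| = √2280 ≈ 47.7493
area = ½ · 47.7493 ≈ 23.875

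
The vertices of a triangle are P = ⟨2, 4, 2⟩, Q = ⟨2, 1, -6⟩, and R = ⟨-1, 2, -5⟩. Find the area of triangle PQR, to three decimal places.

PQ = (0, -3, -8),  PR = (-3, -2, -7)
i: (-3)·(-7) - (-8)·(-2) = 21 - 16 = 5
j: (-8)·(-3) - 0·(-7) = 24 - 0 = 24
k: 0·(-2) - (-3)·(-3) = 0 - 9 = -9
PQ × PR = (5, 24, -9)
|PQ × PR| = √682 ≈ 26.1151
area = ½ · 26.1151 ≈ 13.058

13.058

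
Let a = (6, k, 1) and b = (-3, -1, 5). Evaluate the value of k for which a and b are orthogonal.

-13

a · b = 6·(-3) + k·(-1) + 1·5 = -13 - 1k
Set equal to 0: -1k = 13, so k = -13.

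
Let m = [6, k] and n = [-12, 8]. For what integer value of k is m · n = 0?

m · n = 6·(-12) + k·8 = -72 + 8k
Set equal to 0: 8k = 72, so k = 9.

9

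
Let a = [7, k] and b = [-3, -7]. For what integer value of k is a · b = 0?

a · b = 7·(-3) + k·(-7) = -21 - 7k
Set equal to 0: -7k = 21, so k = -3.

-3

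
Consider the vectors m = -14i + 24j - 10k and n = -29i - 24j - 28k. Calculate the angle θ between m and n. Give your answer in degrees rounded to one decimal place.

m · n = (-14)·(-29) + 24·(-24) + (-10)·(-28) = 406 - 576 + 280 = 110
|m|² = 196 + 576 + 100 = 872,  |m| = √872 ≈ 29.529646
|n|² = 841 + 576 + 784 = 2201,  |n| = √2201 ≈ 46.914816
cos θ = 110 / (29.529646 · 46.914816) ≈ 0.07940
θ = arccos(0.07940) ≈ 85.4°

85.4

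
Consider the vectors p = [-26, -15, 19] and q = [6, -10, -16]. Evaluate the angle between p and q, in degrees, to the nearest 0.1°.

116.2

p · q = (-26)·6 + (-15)·(-10) + 19·(-16) = -156 + 150 - 304 = -310
|p|² = 676 + 225 + 361 = 1262,  |p| = √1262 ≈ 35.524639
|q|² = 36 + 100 + 256 = 392,  |q| = √392 ≈ 19.798990
cos θ = -310 / (35.524639 · 19.798990) ≈ -0.44075
θ = arccos(-0.44075) ≈ 116.2°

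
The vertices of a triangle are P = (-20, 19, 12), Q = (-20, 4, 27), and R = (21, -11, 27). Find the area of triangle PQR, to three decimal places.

449.187

PQ = (0, -15, 15),  PR = (41, -30, 15)
i: (-15)·15 - 15·(-30) = -225 - (-450) = 225
j: 15·41 - 0·15 = 615 - 0 = 615
k: 0·(-30) - (-15)·41 = 0 - (-615) = 615
PQ × PR = (225, 615, 615)
|PQ × PR| = √807075 ≈ 898.3735
area = ½ · 898.3735 ≈ 449.187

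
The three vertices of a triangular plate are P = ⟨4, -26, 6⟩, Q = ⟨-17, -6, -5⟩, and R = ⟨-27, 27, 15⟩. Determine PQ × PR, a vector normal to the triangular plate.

(763, 530, -493)

PQ = (-21, 20, -11)
PR = (-31, 53, 9)
i: 20·9 - (-11)·53 = 180 - (-583) = 763
j: (-11)·(-31) - (-21)·9 = 341 - (-189) = 530
k: (-21)·53 - 20·(-31) = -1113 - (-620) = -493
PQ × PR = (763, 530, -493)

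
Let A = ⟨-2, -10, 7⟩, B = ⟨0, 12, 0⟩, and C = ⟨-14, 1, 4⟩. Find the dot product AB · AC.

239

AB = B − A = (2, 22, -7)
AC = C − A = (-12, 11, -3)
AB · AC = 2·(-12) + 22·11 + (-7)·(-3) = -24 + 242 + 21 = 239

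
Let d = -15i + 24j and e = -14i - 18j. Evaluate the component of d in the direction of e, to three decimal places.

-9.735

d · e = (-15)·(-14) + 24·(-18) = 210 - 432 = -222
|e| = √(196 + 324) = √520 ≈ 22.8035
comp_e d = -222 / √520 ≈ -9.735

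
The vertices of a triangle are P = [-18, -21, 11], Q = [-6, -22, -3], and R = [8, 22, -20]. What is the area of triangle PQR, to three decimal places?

PQ = (12, -1, -14),  PR = (26, 43, -31)
i: (-1)·(-31) - (-14)·43 = 31 - (-602) = 633
j: (-14)·26 - 12·(-31) = -364 - (-372) = 8
k: 12·43 - (-1)·26 = 516 - (-26) = 542
PQ × PR = (633, 8, 542)
|PQ × PR| = √694517 ≈ 833.3769
area = ½ · 833.3769 ≈ 416.688

416.688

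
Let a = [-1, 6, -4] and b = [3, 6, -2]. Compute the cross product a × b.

(12, -14, -24)

i: 6·(-2) - (-4)·6 = -12 - (-24) = 12
j: (-4)·3 - (-1)·(-2) = -12 - 2 = -14
k: (-1)·6 - 6·3 = -6 - 18 = -24
a × b = (12, -14, -24)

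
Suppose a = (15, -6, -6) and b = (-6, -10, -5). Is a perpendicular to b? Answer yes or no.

a · b = 15·(-6) + (-6)·(-10) + (-6)·(-5) = -90 + 60 + 30 = 0
Zero, so the vectors are orthogonal.

yes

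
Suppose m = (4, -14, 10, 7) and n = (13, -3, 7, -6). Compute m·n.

m · n = 4·13 + (-14)·(-3) + 10·7 + 7·(-6) = 52 + 42 + 70 - 42 = 122

122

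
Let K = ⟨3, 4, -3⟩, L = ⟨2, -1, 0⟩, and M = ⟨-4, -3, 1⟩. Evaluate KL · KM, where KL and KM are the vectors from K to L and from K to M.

54

KL = L − K = (-1, -5, 3)
KM = M − K = (-7, -7, 4)
KL · KM = (-1)·(-7) + (-5)·(-7) + 3·4 = 7 + 35 + 12 = 54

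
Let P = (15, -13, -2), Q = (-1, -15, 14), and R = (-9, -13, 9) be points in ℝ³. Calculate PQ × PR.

(-22, -208, -48)

PQ = (-16, -2, 16)
PR = (-24, 0, 11)
i: (-2)·11 - 16·0 = -22 - 0 = -22
j: 16·(-24) - (-16)·11 = -384 - (-176) = -208
k: (-16)·0 - (-2)·(-24) = 0 - 48 = -48
PQ × PR = (-22, -208, -48)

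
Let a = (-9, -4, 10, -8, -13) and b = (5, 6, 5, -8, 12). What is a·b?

-111

a · b = (-9)·5 + (-4)·6 + 10·5 + (-8)·(-8) + (-13)·12 = -45 - 24 + 50 + 64 - 156 = -111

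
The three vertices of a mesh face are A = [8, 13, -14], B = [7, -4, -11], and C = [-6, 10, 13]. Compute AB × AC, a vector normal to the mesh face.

(-450, -15, -235)

AB = (-1, -17, 3)
AC = (-14, -3, 27)
i: (-17)·27 - 3·(-3) = -459 - (-9) = -450
j: 3·(-14) - (-1)·27 = -42 - (-27) = -15
k: (-1)·(-3) - (-17)·(-14) = 3 - 238 = -235
AB × AC = (-450, -15, -235)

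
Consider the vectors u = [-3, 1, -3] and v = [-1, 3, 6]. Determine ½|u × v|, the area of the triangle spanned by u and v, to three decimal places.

13.509

i: 1·6 - (-3)·3 = 6 - (-9) = 15
j: (-3)·(-1) - (-3)·6 = 3 - (-18) = 21
k: (-3)·3 - 1·(-1) = -9 - (-1) = -8
u × v = (15, 21, -8)
|u × v| = √(15² + 21² + (-8)²) = √730 ≈ 27.0185
area = ½ · 27.0185 ≈ 13.509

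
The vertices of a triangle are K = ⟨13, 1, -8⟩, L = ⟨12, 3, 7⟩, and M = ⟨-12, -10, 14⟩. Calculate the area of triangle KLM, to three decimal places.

207.371

KL = (-1, 2, 15),  KM = (-25, -11, 22)
i: 2·22 - 15·(-11) = 44 - (-165) = 209
j: 15·(-25) - (-1)·22 = -375 - (-22) = -353
k: (-1)·(-11) - 2·(-25) = 11 - (-50) = 61
KL × KM = (209, -353, 61)
|KL × KM| = √172011 ≈ 414.7421
area = ½ · 414.7421 ≈ 207.371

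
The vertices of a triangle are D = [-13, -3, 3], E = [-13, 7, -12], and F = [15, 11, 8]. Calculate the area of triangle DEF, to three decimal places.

DE = (0, 10, -15),  DF = (28, 14, 5)
i: 10·5 - (-15)·14 = 50 - (-210) = 260
j: (-15)·28 - 0·5 = -420 - 0 = -420
k: 0·14 - 10·28 = 0 - 280 = -280
DE × DF = (260, -420, -280)
|DE × DF| = √322400 ≈ 567.8028
area = ½ · 567.8028 ≈ 283.901

283.901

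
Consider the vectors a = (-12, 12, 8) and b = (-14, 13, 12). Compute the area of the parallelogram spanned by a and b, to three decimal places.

i: 12·12 - 8·13 = 144 - 104 = 40
j: 8·(-14) - (-12)·12 = -112 - (-144) = 32
k: (-12)·13 - 12·(-14) = -156 - (-168) = 12
a × b = (40, 32, 12)
|a × b| = √(40² + 32² + 12²) = √2768 ≈ 52.6118

52.612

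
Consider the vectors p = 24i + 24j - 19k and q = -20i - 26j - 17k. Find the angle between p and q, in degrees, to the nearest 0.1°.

122.9

p · q = 24·(-20) + 24·(-26) + (-19)·(-17) = -480 - 624 + 323 = -781
|p|² = 576 + 576 + 361 = 1513,  |p| = √1513 ≈ 38.897301
|q|² = 400 + 676 + 289 = 1365,  |q| = √1365 ≈ 36.945906
cos θ = -781 / (38.897301 · 36.945906) ≈ -0.54346
θ = arccos(-0.54346) ≈ 122.9°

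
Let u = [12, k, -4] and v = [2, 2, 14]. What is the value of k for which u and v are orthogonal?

u · v = 12·2 + k·2 + (-4)·14 = -32 + 2k
Set equal to 0: 2k = 32, so k = 16.

16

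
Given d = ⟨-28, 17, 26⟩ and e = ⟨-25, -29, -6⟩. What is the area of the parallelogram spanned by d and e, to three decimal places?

i: 17·(-6) - 26·(-29) = -102 - (-754) = 652
j: 26·(-25) - (-28)·(-6) = -650 - 168 = -818
k: (-28)·(-29) - 17·(-25) = 812 - (-425) = 1237
d × e = (652, -818, 1237)
|d × e| = √(652² + (-818)² + 1237²) = √2624397 ≈ 1619.9991

1619.999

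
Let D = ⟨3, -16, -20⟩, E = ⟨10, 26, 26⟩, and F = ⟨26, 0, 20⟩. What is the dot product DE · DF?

DE = E − D = (7, 42, 46)
DF = F − D = (23, 16, 40)
DE · DF = 7·23 + 42·16 + 46·40 = 161 + 672 + 1840 = 2673

2673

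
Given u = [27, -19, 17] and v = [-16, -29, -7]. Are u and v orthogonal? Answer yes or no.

yes

u · v = 27·(-16) + (-19)·(-29) + 17·(-7) = -432 + 551 - 119 = 0
Zero, so the vectors are orthogonal.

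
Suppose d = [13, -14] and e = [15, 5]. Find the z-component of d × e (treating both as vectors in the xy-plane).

13·5 - (-14)·15 = 65 - (-210) = 275

275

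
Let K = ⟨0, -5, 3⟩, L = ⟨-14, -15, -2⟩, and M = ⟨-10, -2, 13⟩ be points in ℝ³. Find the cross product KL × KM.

(-85, 190, -142)

KL = (-14, -10, -5)
KM = (-10, 3, 10)
i: (-10)·10 - (-5)·3 = -100 - (-15) = -85
j: (-5)·(-10) - (-14)·10 = 50 - (-140) = 190
k: (-14)·3 - (-10)·(-10) = -42 - 100 = -142
KL × KM = (-85, 190, -142)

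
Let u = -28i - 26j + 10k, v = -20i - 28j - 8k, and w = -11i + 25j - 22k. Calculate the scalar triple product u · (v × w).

v × w:
i: (-28)·(-22) - (-8)·25 = 616 - (-200) = 816
j: (-8)·(-11) - (-20)·(-22) = 88 - 440 = -352
k: (-20)·25 - (-28)·(-11) = -500 - 308 = -808
v × w = (816, -352, -808)
u · (v × w) = (-28)·816 + (-26)·(-352) + 10·(-808) = -22848 + 9152 - 8080 = -21776

-21776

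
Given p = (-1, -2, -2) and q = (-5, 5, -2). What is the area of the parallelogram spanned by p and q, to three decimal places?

i: (-2)·(-2) - (-2)·5 = 4 - (-10) = 14
j: (-2)·(-5) - (-1)·(-2) = 10 - 2 = 8
k: (-1)·5 - (-2)·(-5) = -5 - 10 = -15
p × q = (14, 8, -15)
|p × q| = √(14² + 8² + (-15)²) = √485 ≈ 22.0227

22.023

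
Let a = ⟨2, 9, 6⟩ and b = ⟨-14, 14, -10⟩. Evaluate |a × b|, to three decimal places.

i: 9·(-10) - 6·14 = -90 - 84 = -174
j: 6·(-14) - 2·(-10) = -84 - (-20) = -64
k: 2·14 - 9·(-14) = 28 - (-126) = 154
a × b = (-174, -64, 154)
|a × b| = √((-174)² + (-64)² + 154²) = √58088 ≈ 241.0145

241.015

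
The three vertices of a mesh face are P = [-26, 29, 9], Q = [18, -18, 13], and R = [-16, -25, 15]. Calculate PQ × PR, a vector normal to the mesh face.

(-66, -224, -1906)

PQ = (44, -47, 4)
PR = (10, -54, 6)
i: (-47)·6 - 4·(-54) = -282 - (-216) = -66
j: 4·10 - 44·6 = 40 - 264 = -224
k: 44·(-54) - (-47)·10 = -2376 - (-470) = -1906
PQ × PR = (-66, -224, -1906)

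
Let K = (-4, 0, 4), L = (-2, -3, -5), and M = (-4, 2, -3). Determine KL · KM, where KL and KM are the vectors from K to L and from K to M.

57

KL = L − K = (2, -3, -9)
KM = M − K = (0, 2, -7)
KL · KM = 2·0 + (-3)·2 + (-9)·(-7) = 0 - 6 + 63 = 57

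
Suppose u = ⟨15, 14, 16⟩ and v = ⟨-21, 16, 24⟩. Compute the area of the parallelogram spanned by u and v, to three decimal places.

880.893

i: 14·24 - 16·16 = 336 - 256 = 80
j: 16·(-21) - 15·24 = -336 - 360 = -696
k: 15·16 - 14·(-21) = 240 - (-294) = 534
u × v = (80, -696, 534)
|u × v| = √(80² + (-696)² + 534²) = √775972 ≈ 880.8927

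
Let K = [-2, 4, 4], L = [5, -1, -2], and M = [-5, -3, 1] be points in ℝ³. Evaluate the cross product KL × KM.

(-27, 39, -64)

KL = (7, -5, -6)
KM = (-3, -7, -3)
i: (-5)·(-3) - (-6)·(-7) = 15 - 42 = -27
j: (-6)·(-3) - 7·(-3) = 18 - (-21) = 39
k: 7·(-7) - (-5)·(-3) = -49 - 15 = -64
KL × KM = (-27, 39, -64)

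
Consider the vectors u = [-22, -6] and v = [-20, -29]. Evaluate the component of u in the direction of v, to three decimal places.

17.429

u · v = (-22)·(-20) + (-6)·(-29) = 440 + 174 = 614
|v| = √(400 + 841) = √1241 ≈ 35.2278
comp_v u = 614 / √1241 ≈ 17.429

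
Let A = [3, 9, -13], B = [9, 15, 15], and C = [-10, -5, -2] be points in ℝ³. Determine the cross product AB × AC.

(458, -430, -6)

AB = (6, 6, 28)
AC = (-13, -14, 11)
i: 6·11 - 28·(-14) = 66 - (-392) = 458
j: 28·(-13) - 6·11 = -364 - 66 = -430
k: 6·(-14) - 6·(-13) = -84 - (-78) = -6
AB × AC = (458, -430, -6)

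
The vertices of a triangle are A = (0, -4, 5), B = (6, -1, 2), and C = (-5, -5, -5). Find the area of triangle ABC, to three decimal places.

41.216

AB = (6, 3, -3),  AC = (-5, -1, -10)
i: 3·(-10) - (-3)·(-1) = -30 - 3 = -33
j: (-3)·(-5) - 6·(-10) = 15 - (-60) = 75
k: 6·(-1) - 3·(-5) = -6 - (-15) = 9
AB × AC = (-33, 75, 9)
|AB × AC| = √6795 ≈ 82.4318
area = ½ · 82.4318 ≈ 41.216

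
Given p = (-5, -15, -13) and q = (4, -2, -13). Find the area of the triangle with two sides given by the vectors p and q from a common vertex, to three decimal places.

i: (-15)·(-13) - (-13)·(-2) = 195 - 26 = 169
j: (-13)·4 - (-5)·(-13) = -52 - 65 = -117
k: (-5)·(-2) - (-15)·4 = 10 - (-60) = 70
p × q = (169, -117, 70)
|p × q| = √(169² + (-117)² + 70²) = √47150 ≈ 217.1405
area = ½ · 217.1405 ≈ 108.570

108.570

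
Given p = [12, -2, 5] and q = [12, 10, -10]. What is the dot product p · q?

74

p · q = 12·12 + (-2)·10 + 5·(-10) = 144 - 20 - 50 = 74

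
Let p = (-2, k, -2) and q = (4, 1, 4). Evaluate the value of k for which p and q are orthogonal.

16

p · q = (-2)·4 + k·1 + (-2)·4 = -16 + 1k
Set equal to 0: 1k = 16, so k = 16.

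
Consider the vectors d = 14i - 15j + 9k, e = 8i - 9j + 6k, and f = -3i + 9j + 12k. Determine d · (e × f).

-153

e × f:
i: (-9)·12 - 6·9 = -108 - 54 = -162
j: 6·(-3) - 8·12 = -18 - 96 = -114
k: 8·9 - (-9)·(-3) = 72 - 27 = 45
e × f = (-162, -114, 45)
d · (e × f) = 14·(-162) + (-15)·(-114) + 9·45 = -2268 + 1710 + 405 = -153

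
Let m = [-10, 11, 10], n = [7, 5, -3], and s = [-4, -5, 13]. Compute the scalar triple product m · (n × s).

-1519

n × s:
i: 5·13 - (-3)·(-5) = 65 - 15 = 50
j: (-3)·(-4) - 7·13 = 12 - 91 = -79
k: 7·(-5) - 5·(-4) = -35 - (-20) = -15
n × s = (50, -79, -15)
m · (n × s) = (-10)·50 + 11·(-79) + 10·(-15) = -500 - 869 - 150 = -1519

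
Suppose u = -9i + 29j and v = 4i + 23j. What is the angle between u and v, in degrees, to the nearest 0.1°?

u · v = (-9)·4 + 29·23 = -36 + 667 = 631
|u|² = 81 + 841 = 922,  |u| = √922 ≈ 30.364453
|v|² = 16 + 529 = 545,  |v| = √545 ≈ 23.345235
cos θ = 631 / (30.364453 · 23.345235) ≈ 0.89016
θ = arccos(0.89016) ≈ 27.1°

27.1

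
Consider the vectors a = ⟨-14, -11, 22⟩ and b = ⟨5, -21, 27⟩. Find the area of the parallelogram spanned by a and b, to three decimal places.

622.230

i: (-11)·27 - 22·(-21) = -297 - (-462) = 165
j: 22·5 - (-14)·27 = 110 - (-378) = 488
k: (-14)·(-21) - (-11)·5 = 294 - (-55) = 349
a × b = (165, 488, 349)
|a × b| = √(165² + 488² + 349²) = √387170 ≈ 622.2299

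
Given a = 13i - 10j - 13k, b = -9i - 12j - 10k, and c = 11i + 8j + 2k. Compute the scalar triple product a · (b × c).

868

b × c:
i: (-12)·2 - (-10)·8 = -24 - (-80) = 56
j: (-10)·11 - (-9)·2 = -110 - (-18) = -92
k: (-9)·8 - (-12)·11 = -72 - (-132) = 60
b × c = (56, -92, 60)
a · (b × c) = 13·56 + (-10)·(-92) + (-13)·60 = 728 + 920 - 780 = 868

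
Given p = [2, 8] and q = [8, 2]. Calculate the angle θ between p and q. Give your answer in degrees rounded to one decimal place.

61.9

p · q = 2·8 + 8·2 = 16 + 16 = 32
|p|² = 4 + 64 = 68,  |p| = √68 ≈ 8.246211
|q|² = 64 + 4 = 68,  |q| = √68 ≈ 8.246211
cos θ = 32 / (8.246211 · 8.246211) ≈ 0.47059
θ = arccos(0.47059) ≈ 61.9°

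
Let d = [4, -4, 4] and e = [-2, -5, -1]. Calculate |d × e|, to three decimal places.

i: (-4)·(-1) - 4·(-5) = 4 - (-20) = 24
j: 4·(-2) - 4·(-1) = -8 - (-4) = -4
k: 4·(-5) - (-4)·(-2) = -20 - 8 = -28
d × e = (24, -4, -28)
|d × e| = √(24² + (-4)² + (-28)²) = √1376 ≈ 37.0945

37.094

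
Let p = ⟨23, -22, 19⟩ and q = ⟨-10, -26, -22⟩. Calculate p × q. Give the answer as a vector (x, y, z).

(978, 316, -818)

i: (-22)·(-22) - 19·(-26) = 484 - (-494) = 978
j: 19·(-10) - 23·(-22) = -190 - (-506) = 316
k: 23·(-26) - (-22)·(-10) = -598 - 220 = -818
p × q = (978, 316, -818)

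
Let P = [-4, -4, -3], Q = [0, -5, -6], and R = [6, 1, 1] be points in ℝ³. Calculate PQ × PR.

(11, -46, 30)

PQ = (4, -1, -3)
PR = (10, 5, 4)
i: (-1)·4 - (-3)·5 = -4 - (-15) = 11
j: (-3)·10 - 4·4 = -30 - 16 = -46
k: 4·5 - (-1)·10 = 20 - (-10) = 30
PQ × PR = (11, -46, 30)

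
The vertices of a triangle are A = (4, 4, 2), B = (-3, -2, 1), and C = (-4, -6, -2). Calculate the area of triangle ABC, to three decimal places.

AB = (-7, -6, -1),  AC = (-8, -10, -4)
i: (-6)·(-4) - (-1)·(-10) = 24 - 10 = 14
j: (-1)·(-8) - (-7)·(-4) = 8 - 28 = -20
k: (-7)·(-10) - (-6)·(-8) = 70 - 48 = 22
AB × AC = (14, -20, 22)
|AB × AC| = √1080 ≈ 32.8634
area = ½ · 32.8634 ≈ 16.432

16.432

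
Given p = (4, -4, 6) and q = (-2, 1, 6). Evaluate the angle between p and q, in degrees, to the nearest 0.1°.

p · q = 4·(-2) + (-4)·1 + 6·6 = -8 - 4 + 36 = 24
|p|² = 16 + 16 + 36 = 68,  |p| = √68 ≈ 8.246211
|q|² = 4 + 1 + 36 = 41,  |q| = √41 ≈ 6.403124
cos θ = 24 / (8.246211 · 6.403124) ≈ 0.45453
θ = arccos(0.45453) ≈ 63.0°

63.0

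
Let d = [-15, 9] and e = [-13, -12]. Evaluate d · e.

87

d · e = (-15)·(-13) + 9·(-12) = 195 - 108 = 87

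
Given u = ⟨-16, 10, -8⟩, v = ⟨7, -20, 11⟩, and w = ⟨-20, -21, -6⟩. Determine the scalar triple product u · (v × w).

-3020

v × w:
i: (-20)·(-6) - 11·(-21) = 120 - (-231) = 351
j: 11·(-20) - 7·(-6) = -220 - (-42) = -178
k: 7·(-21) - (-20)·(-20) = -147 - 400 = -547
v × w = (351, -178, -547)
u · (v × w) = (-16)·351 + 10·(-178) + (-8)·(-547) = -5616 - 1780 + 4376 = -3020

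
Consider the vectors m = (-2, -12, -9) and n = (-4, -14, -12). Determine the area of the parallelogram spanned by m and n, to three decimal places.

i: (-12)·(-12) - (-9)·(-14) = 144 - 126 = 18
j: (-9)·(-4) - (-2)·(-12) = 36 - 24 = 12
k: (-2)·(-14) - (-12)·(-4) = 28 - 48 = -20
m × n = (18, 12, -20)
|m × n| = √(18² + 12² + (-20)²) = √868 ≈ 29.4618

29.462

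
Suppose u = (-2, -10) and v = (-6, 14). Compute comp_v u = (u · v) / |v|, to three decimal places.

-8.404

u · v = (-2)·(-6) + (-10)·14 = 12 - 140 = -128
|v| = √(36 + 196) = √232 ≈ 15.2315
comp_v u = -128 / √232 ≈ -8.404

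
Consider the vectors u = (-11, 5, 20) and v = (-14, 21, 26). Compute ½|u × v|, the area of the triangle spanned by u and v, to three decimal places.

i: 5·26 - 20·21 = 130 - 420 = -290
j: 20·(-14) - (-11)·26 = -280 - (-286) = 6
k: (-11)·21 - 5·(-14) = -231 - (-70) = -161
u × v = (-290, 6, -161)
|u × v| = √((-290)² + 6² + (-161)²) = √110057 ≈ 331.7484
area = ½ · 331.7484 ≈ 165.874

165.874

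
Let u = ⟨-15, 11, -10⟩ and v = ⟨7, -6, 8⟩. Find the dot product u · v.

u · v = (-15)·7 + 11·(-6) + (-10)·8 = -105 - 66 - 80 = -251

-251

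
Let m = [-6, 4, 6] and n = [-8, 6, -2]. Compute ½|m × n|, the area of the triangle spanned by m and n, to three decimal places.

37.256

i: 4·(-2) - 6·6 = -8 - 36 = -44
j: 6·(-8) - (-6)·(-2) = -48 - 12 = -60
k: (-6)·6 - 4·(-8) = -36 - (-32) = -4
m × n = (-44, -60, -4)
|m × n| = √((-44)² + (-60)² + (-4)²) = √5552 ≈ 74.5117
area = ½ · 74.5117 ≈ 37.256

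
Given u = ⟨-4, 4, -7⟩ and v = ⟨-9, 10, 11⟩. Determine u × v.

(114, 107, -4)

i: 4·11 - (-7)·10 = 44 - (-70) = 114
j: (-7)·(-9) - (-4)·11 = 63 - (-44) = 107
k: (-4)·10 - 4·(-9) = -40 - (-36) = -4
u × v = (114, 107, -4)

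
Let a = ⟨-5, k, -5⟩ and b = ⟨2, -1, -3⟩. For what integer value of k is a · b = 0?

a · b = (-5)·2 + k·(-1) + (-5)·(-3) = 5 - 1k
Set equal to 0: -1k = -5, so k = 5.

5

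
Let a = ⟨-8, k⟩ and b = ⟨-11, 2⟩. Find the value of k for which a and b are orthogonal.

-44

a · b = (-8)·(-11) + k·2 = 88 + 2k
Set equal to 0: 2k = -88, so k = -44.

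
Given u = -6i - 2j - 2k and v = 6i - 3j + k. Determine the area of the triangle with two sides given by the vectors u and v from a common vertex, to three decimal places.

15.811

i: (-2)·1 - (-2)·(-3) = -2 - 6 = -8
j: (-2)·6 - (-6)·1 = -12 - (-6) = -6
k: (-6)·(-3) - (-2)·6 = 18 - (-12) = 30
u × v = (-8, -6, 30)
|u × v| = √((-8)² + (-6)² + 30²) = √1000 ≈ 31.6228
area = ½ · 31.6228 ≈ 15.811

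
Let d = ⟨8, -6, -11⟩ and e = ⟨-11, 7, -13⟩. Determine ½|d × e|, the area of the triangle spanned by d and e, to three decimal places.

i: (-6)·(-13) - (-11)·7 = 78 - (-77) = 155
j: (-11)·(-11) - 8·(-13) = 121 - (-104) = 225
k: 8·7 - (-6)·(-11) = 56 - 66 = -10
d × e = (155, 225, -10)
|d × e| = √(155² + 225² + (-10)²) = √74750 ≈ 273.4045
area = ½ · 273.4045 ≈ 136.702

136.702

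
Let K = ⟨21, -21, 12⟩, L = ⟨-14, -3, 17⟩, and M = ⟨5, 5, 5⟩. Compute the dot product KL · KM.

KL = L − K = (-35, 18, 5)
KM = M − K = (-16, 26, -7)
KL · KM = (-35)·(-16) + 18·26 + 5·(-7) = 560 + 468 - 35 = 993

993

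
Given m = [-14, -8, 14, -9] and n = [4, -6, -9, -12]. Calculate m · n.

m · n = (-14)·4 + (-8)·(-6) + 14·(-9) + (-9)·(-12) = -56 + 48 - 126 + 108 = -26

-26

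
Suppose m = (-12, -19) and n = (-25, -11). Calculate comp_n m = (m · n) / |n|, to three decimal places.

18.636

m · n = (-12)·(-25) + (-19)·(-11) = 300 + 209 = 509
|n| = √(625 + 121) = √746 ≈ 27.3130
comp_n m = 509 / √746 ≈ 18.636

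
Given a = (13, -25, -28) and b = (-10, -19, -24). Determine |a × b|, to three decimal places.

i: (-25)·(-24) - (-28)·(-19) = 600 - 532 = 68
j: (-28)·(-10) - 13·(-24) = 280 - (-312) = 592
k: 13·(-19) - (-25)·(-10) = -247 - 250 = -497
a × b = (68, 592, -497)
|a × b| = √(68² + 592² + (-497)²) = √602097 ≈ 775.9491

775.949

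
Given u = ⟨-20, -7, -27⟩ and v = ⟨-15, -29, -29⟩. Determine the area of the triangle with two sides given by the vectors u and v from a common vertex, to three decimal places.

i: (-7)·(-29) - (-27)·(-29) = 203 - 783 = -580
j: (-27)·(-15) - (-20)·(-29) = 405 - 580 = -175
k: (-20)·(-29) - (-7)·(-15) = 580 - 105 = 475
u × v = (-580, -175, 475)
|u × v| = √((-580)² + (-175)² + 475²) = √592650 ≈ 769.8376
area = ½ · 769.8376 ≈ 384.919

384.919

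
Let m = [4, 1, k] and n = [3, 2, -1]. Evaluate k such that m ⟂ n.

m · n = 4·3 + 1·2 + k·(-1) = 14 - 1k
Set equal to 0: -1k = -14, so k = 14.

14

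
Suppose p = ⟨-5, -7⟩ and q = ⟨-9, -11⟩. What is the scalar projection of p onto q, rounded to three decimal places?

8.584

p · q = (-5)·(-9) + (-7)·(-11) = 45 + 77 = 122
|q| = √(81 + 121) = √202 ≈ 14.2127
comp_q p = 122 / √202 ≈ 8.584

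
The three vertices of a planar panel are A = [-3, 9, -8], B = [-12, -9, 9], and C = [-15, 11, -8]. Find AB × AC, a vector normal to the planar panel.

AB = (-9, -18, 17)
AC = (-12, 2, 0)
i: (-18)·0 - 17·2 = 0 - 34 = -34
j: 17·(-12) - (-9)·0 = -204 - 0 = -204
k: (-9)·2 - (-18)·(-12) = -18 - 216 = -234
AB × AC = (-34, -204, -234)

(-34, -204, -234)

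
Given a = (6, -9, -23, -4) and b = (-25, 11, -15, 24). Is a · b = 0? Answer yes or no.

a · b = 6·(-25) + (-9)·11 + (-23)·(-15) + (-4)·24 = -150 - 99 + 345 - 96 = 0
Zero, so the vectors are orthogonal.

yes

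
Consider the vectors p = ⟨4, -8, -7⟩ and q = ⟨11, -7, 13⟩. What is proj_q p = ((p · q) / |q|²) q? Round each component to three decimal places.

p · q = 4·11 + (-8)·(-7) + (-7)·13 = 44 + 56 - 91 = 9
|q|² = 121 + 49 + 169 = 339
proj_q p = (9/339) · (11, -7, 13) ≈ (0.292, -0.186, 0.345)

(0.292, -0.186, 0.345)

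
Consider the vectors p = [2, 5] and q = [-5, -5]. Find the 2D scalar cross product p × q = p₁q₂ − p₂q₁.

2·(-5) - 5·(-5) = -10 - (-25) = 15

15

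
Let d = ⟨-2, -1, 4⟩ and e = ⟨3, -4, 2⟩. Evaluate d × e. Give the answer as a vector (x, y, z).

(14, 16, 11)

i: (-1)·2 - 4·(-4) = -2 - (-16) = 14
j: 4·3 - (-2)·2 = 12 - (-4) = 16
k: (-2)·(-4) - (-1)·3 = 8 - (-3) = 11
d × e = (14, 16, 11)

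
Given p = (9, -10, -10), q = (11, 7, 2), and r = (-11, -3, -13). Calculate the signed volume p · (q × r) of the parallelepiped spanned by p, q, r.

-2415

q × r:
i: 7·(-13) - 2·(-3) = -91 - (-6) = -85
j: 2·(-11) - 11·(-13) = -22 - (-143) = 121
k: 11·(-3) - 7·(-11) = -33 - (-77) = 44
q × r = (-85, 121, 44)
p · (q × r) = 9·(-85) + (-10)·121 + (-10)·44 = -765 - 1210 - 440 = -2415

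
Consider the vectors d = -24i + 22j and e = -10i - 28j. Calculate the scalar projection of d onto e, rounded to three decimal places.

d · e = (-24)·(-10) + 22·(-28) = 240 - 616 = -376
|e| = √(100 + 784) = √884 ≈ 29.7321
comp_e d = -376 / √884 ≈ -12.646

-12.646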